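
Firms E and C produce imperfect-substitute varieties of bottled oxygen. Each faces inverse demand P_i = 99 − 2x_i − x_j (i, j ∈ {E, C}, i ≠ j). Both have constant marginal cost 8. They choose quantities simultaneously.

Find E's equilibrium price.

Firm E's profit: π = x_E(99 − 2x_E − x_C) − 8x_E.
∂π/∂x_E = 91 − 4x_E − x_C = 0 ⇒ x_E = 22.75 − 0.25x_C.
By symmetry x_C = x_E; substituting into the reaction function, 1.25x_E = 22.75 and x_E = 18.2.
P_E = 99 − 2·18.2 − 18.2 = 44.4.

44.4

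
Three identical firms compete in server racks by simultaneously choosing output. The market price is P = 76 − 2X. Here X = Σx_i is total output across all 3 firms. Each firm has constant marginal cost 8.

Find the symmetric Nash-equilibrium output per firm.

8.5

A representative firm's profit is π_i = x_i(76 − 2X) − 8x_i, with X = x_i + Σ_{j≠i} x_j.
First-order condition: 68 − 4x_i − 2Σ_{j≠i} x_j = 0.
In a symmetric equilibrium every firm chooses the same x, so Σ_{j≠i} x_j = 2x. The condition becomes 68 − 8x = 0, giving x = 68/8 = 8.5.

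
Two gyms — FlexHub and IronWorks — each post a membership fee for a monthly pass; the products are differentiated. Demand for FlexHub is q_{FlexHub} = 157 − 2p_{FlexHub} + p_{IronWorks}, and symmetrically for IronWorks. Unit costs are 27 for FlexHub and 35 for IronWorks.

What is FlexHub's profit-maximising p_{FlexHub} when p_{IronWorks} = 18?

FlexHub's profit: π = (p_{FlexHub} − 27)(157 − 2p_{FlexHub} + p_{IronWorks}).
∂π/∂p_{FlexHub} = 211 − 4p_{FlexHub} + p_{IronWorks} = 0 ⇒ p_{FlexHub} = 52.75 + 0.25p_{IronWorks}.
At p_{IronWorks} = 18: p_{FlexHub} = 52.75 + 0.25·18 = 57.25.

57.25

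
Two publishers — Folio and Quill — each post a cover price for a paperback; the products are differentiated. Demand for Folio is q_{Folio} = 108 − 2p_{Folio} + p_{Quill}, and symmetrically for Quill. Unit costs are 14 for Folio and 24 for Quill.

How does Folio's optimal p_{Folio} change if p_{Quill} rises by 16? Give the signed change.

Folio's profit: π = (p_{Folio} − 14)(108 − 2p_{Folio} + p_{Quill}).
∂π/∂p_{Folio} = 136 − 4p_{Folio} + p_{Quill} = 0 ⇒ p_{Folio} = 34 + 0.25p_{Quill}.
The reaction-function slope is 0.25, so a 16-unit rise in p_{Quill} moves p_{Folio} by 0.25 × 16 = 4. Folio's best response rises — the actions are strategic complements.

4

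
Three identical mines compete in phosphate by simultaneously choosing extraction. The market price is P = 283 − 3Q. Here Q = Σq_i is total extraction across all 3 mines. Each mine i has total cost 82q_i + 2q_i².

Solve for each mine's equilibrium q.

12.5625

A representative mine's profit is π_i = q_i(283 − 3Q) − 82q_i − 2q_i², with Q = q_i + Σ_{j≠i} q_j.
First-order condition: 201 − 10q_i − 3Σ_{j≠i} q_j = 0.
Imposing symmetry (q_j = q for all j) turns Σ_{j≠i} q_j into 2q, so 201 = 16q and q = 12.5625.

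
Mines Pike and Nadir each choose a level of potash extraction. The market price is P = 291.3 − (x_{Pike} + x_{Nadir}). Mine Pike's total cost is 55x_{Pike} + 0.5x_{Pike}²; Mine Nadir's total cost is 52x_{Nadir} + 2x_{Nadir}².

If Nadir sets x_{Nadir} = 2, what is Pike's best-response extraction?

Mine Pike's profit: π = x_{Pike}(291.3 − (x_{Pike} + x_{Nadir})) − 55x_{Pike} − 0.5x_{Pike}².
∂π/∂x_{Pike} = 236.3 − 3x_{Pike} − x_{Nadir} = 0, so x_{Pike} = 2363/30 − (1/3)x_{Nadir}.
At x_{Nadir} = 2: x_{Pike} = 2363/30 − (1/3)·2 = 78.1.

78.1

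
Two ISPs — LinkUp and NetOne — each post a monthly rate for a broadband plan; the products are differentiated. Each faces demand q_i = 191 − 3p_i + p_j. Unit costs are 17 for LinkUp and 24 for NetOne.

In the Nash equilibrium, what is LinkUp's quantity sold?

LinkUp's profit: π = (p_{LinkUp} − 17)(191 − 3p_{LinkUp} + p_{NetOne}).
∂π/∂p_{LinkUp} = 242 − 6p_{LinkUp} + p_{NetOne} = 0 ⇒ p_{LinkUp} = 121/3 + (1/6)p_{NetOne}.
Similarly p_{NetOne} = 263/6 + (1/6)p_{LinkUp}.
Plugging p_{NetOne} into LinkUp's best response: p_{LinkUp} = 121/3 + (1/6)(263/6 + (1/6)p_{LinkUp}) ⇒ (35/36)p_{LinkUp} = 1715/36, so p_{LinkUp} = 49.
Then p_{NetOne} = 263/6 + (1/6)·49 = 52.
q_{LinkUp} = 191 − 3·49 + 52 = 96.

96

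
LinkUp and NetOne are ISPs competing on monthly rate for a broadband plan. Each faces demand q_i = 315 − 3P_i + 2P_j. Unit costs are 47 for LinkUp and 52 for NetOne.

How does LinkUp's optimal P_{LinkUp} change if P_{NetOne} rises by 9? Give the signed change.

LinkUp's profit: π = (P_{LinkUp} − 47)(315 − 3P_{LinkUp} + 2P_{NetOne}).
∂π/∂P_{LinkUp} = 456 − 6P_{LinkUp} + 2P_{NetOne} = 0 ⇒ P_{LinkUp} = 76 + (1/3)P_{NetOne}.
The reaction-function slope is 1/3, so a 9-unit rise in P_{NetOne} moves P_{LinkUp} by 1/3 × 9 = 3. LinkUp's best response rises — the actions are strategic complements.

3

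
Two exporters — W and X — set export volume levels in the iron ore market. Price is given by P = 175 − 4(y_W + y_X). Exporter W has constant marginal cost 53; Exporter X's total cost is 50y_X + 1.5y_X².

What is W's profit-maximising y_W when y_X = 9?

Exporter W's profit: π = y_W(175 − 4(y_W + y_X)) − 53y_W.
∂π/∂y_W = 122 − 8y_W − 4y_X = 0, so y_W = 15.25 − 0.5y_X.
At y_X = 9: y_W = 15.25 − 0.5·9 = 10.75.

10.75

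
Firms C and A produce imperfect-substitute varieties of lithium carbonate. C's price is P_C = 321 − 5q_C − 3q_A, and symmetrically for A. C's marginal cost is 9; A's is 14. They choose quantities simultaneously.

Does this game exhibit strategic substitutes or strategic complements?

strategic substitutes

Firm C's profit: π = q_C(321 − 5q_C − 3q_A) − 9q_C.
∂π/∂q_C = 312 − 10q_C − 3q_A = 0 ⇒ q_C = 31.2 − 0.3q_A.
The best-response slope dq_C/dq_A = −0.3 < 0: the reaction function is downward-sloping, so the choices are strategic substitutes.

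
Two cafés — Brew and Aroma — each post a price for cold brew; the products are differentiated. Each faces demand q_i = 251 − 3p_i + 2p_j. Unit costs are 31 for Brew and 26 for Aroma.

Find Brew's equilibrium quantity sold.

162.1875

Brew's profit: π = (p_{Brew} − 31)(251 − 3p_{Brew} + 2p_{Aroma}).
∂π/∂p_{Brew} = 344 − 6p_{Brew} + 2p_{Aroma} = 0 ⇒ p_{Brew} = 172/3 + (1/3)p_{Aroma}.
Similarly p_{Aroma} = 329/6 + (1/3)p_{Brew}.
Plugging p_{Aroma} into Brew's best response: p_{Brew} = 172/3 + (1/3)(329/6 + (1/3)p_{Brew}) ⇒ (8/9)p_{Brew} = 1361/18, so p_{Brew} = 85.0625.
Then p_{Aroma} = 329/6 + (1/3)·85.0625 = 83.1875.
q_{Brew} = 251 − 3·85.0625 + 2·83.1875 = 162.1875.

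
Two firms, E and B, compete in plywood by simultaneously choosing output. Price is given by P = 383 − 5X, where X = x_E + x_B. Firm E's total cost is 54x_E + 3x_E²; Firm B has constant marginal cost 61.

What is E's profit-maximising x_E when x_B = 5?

19

Firm E's profit: π = x_E(383 − 5(x_E + x_B)) − 54x_E − 3x_E².
∂π/∂x_E = 329 − 16x_E − 5x_B = 0, so x_E = 20.5625 − 0.3125x_B.
At x_B = 5: x_E = 20.5625 − 0.3125·5 = 19.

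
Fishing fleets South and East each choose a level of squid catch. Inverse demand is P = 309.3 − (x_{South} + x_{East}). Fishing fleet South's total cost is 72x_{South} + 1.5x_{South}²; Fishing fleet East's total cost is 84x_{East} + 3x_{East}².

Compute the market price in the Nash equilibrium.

243.6

Fishing fleet South's profit: π = x_{South}(309.3 − (x_{South} + x_{East})) − 72x_{South} − 1.5x_{South}².
∂π/∂x_{South} = 237.3 − 5x_{South} − x_{East} = 0, so x_{South} = 47.46 − 0.2x_{East}.
For East: ∂π/∂x_{East} = 225.3 − 8x_{East} − x_{South} = 0 ⇒ x_{East} = 28.1625 − 0.125x_{South}.
Substituting the second reaction function into the first: x_{South} = 47.46 − 0.2(28.1625 − 0.125x_{South}), which gives 0.975x_{South} = 41.8275 ⇒ x_{South} = 42.9.
Then x_{East} = 28.1625 − 0.125·42.9 = 22.8.
Equilibrium price: P = 309.3 − 65.7 = 243.6.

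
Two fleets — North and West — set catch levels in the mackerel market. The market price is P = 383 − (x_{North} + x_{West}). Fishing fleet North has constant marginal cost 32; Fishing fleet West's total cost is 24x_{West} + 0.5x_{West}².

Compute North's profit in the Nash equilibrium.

19265.44

Fishing fleet North's profit: π = x_{North}(383 − (x_{North} + x_{West})) − 32x_{North}.
∂π/∂x_{North} = 351 − 2x_{North} − x_{West} = 0, so x_{North} = 175.5 − 0.5x_{West}.
For West: ∂π/∂x_{West} = 359 − 3x_{West} − x_{North} = 0 ⇒ x_{West} = 359/3 − (1/3)x_{North}.
Plugging x_{West} into North's best response: x_{North} = 175.5 − 0.5(359/3 − (1/3)x_{North}) ⇒ (5/6)x_{North} = 347/3, so x_{North} = 138.8.
Then x_{West} = 359/3 − (1/3)·138.8 = 73.4.
Price P = 383 − 212.2 = 170.8.
North's profit: (170.8 − 32)·138.8 = 19265.44.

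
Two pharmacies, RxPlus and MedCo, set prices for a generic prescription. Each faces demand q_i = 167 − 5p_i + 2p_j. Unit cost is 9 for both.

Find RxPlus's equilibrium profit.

1531.25

RxPlus's profit: π = (p_{RxPlus} − 9)(167 − 5p_{RxPlus} + 2p_{MedCo}).
∂π/∂p_{RxPlus} = 212 − 10p_{RxPlus} + 2p_{MedCo} = 0 ⇒ p_{RxPlus} = 21.2 + 0.2p_{MedCo}.
The game is symmetric, so in equilibrium p_{MedCo} = p_{RxPlus}: the reaction function gives 0.8p_{RxPlus} = 21.2, hence p_{RxPlus} = 26.5.
q_{RxPlus} = 167 − 5·26.5 + 2·26.5 = 87.5.
Profit = (26.5 − 9)·87.5 = 1531.25.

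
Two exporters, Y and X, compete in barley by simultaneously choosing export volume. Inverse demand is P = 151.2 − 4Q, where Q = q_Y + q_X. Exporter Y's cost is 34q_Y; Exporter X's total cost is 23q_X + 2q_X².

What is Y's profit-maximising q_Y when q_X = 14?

Exporter Y's profit: π = q_Y(151.2 − 4(q_Y + q_X)) − 34q_Y.
∂π/∂q_Y = 117.2 − 8q_Y − 4q_X = 0, so q_Y = 14.65 − 0.5q_X.
At q_X = 14: q_Y = 14.65 − 0.5·14 = 7.65.

7.65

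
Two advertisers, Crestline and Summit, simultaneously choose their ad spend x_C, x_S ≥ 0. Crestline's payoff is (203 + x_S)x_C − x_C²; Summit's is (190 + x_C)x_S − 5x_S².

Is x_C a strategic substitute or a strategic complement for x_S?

Expanding Crestline's payoff: 203x_C + x_Sx_C − x_C².
∂π/∂x_C = 203 + x_S − 2x_C = 0, so x_C = 101.5 + 0.5x_S.
The best-response slope dx_C/dx_S = 0.5 > 0: the reaction function is upward-sloping, so the choices are strategic complements.

strategic complements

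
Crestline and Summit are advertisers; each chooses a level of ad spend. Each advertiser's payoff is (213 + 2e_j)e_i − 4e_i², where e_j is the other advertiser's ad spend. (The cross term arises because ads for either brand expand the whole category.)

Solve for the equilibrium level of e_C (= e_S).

35.5

Crestline's payoff is (213 + 2e_S)e_C − 4e_C².
∂π/∂e_C = 213 + 2e_S − 8e_C = 0, so e_C = 26.625 + 0.25e_S.
The game is symmetric, so in equilibrium e_S = e_C: the reaction function gives 0.75e_C = 26.625, hence e_C = 35.5.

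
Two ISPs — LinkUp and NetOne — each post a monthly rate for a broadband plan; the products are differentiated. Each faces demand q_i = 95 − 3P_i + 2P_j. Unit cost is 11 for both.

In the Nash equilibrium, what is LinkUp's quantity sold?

LinkUp's profit: π = (P_{LinkUp} − 11)(95 − 3P_{LinkUp} + 2P_{NetOne}).
∂π/∂P_{LinkUp} = 128 − 6P_{LinkUp} + 2P_{NetOne} = 0 ⇒ P_{LinkUp} = 64/3 + (1/3)P_{NetOne}.
Setting P_{LinkUp} = P_{NetOne} in the reaction function: P_{LinkUp} = 64/3 + (1/3)P_{LinkUp}, so P_{LinkUp} = (64/3) / (2/3) = 32.
q_{LinkUp} = 95 − 3·32 + 2·32 = 63.

63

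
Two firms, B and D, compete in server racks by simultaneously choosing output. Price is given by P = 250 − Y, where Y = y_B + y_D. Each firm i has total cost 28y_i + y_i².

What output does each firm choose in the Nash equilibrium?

Firm B's profit: π = y_B(250 − (y_B + y_D)) − 28y_B − y_B².
∂π/∂y_B = 222 − 4y_B − y_D = 0, so y_B = 55.5 − 0.25y_D.
By symmetry y_D = y_B; substituting into the reaction function, 1.25y_B = 55.5 and y_B = 44.4.

44.4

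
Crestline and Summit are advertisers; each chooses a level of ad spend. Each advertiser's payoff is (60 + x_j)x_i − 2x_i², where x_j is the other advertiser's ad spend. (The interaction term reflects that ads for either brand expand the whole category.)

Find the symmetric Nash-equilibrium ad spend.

Crestline's payoff is (60 + x_S)x_C − 2x_C².
∂π/∂x_C = 60 + x_S − 4x_C = 0, so x_C = 15 + 0.25x_S.
The game is symmetric, so in equilibrium x_S = x_C: the reaction function gives 0.75x_C = 15, hence x_C = 20.

20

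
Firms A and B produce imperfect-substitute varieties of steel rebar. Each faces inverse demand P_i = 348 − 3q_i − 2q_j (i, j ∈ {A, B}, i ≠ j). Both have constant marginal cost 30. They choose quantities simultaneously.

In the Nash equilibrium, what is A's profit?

4740.1875

Firm A's profit: π = q_A(348 − 3q_A − 2q_B) − 30q_A.
∂π/∂q_A = 318 − 6q_A − 2q_B = 0 ⇒ q_A = 53 − (1/3)q_B.
The game is symmetric, so in equilibrium q_B = q_A: the reaction function gives (4/3)q_A = 53, hence q_A = 39.75.
P_A = 348 − 3·39.75 − 2·39.75 = 149.25.
Profit = (149.25 − 30)·39.75 = 4740.1875.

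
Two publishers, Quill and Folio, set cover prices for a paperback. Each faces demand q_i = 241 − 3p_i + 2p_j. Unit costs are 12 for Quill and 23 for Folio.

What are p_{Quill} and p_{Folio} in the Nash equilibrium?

Quill's profit: π = (p_{Quill} − 12)(241 − 3p_{Quill} + 2p_{Folio}).
∂π/∂p_{Quill} = 277 − 6p_{Quill} + 2p_{Folio} = 0 ⇒ p_{Quill} = 277/6 + (1/3)p_{Folio}.
Similarly p_{Folio} = 155/3 + (1/3)p_{Quill}.
Solving the two reaction functions simultaneously: (1 − (1/3)(1/3))p_{Quill} = 277/6 + (1/3)·(155/3), so (8/9)p_{Quill} = 1141/18 and p_{Quill} = 71.3125.
Then p_{Folio} = 155/3 + (1/3)·71.3125 = 75.4375.

71.3125, 75.4375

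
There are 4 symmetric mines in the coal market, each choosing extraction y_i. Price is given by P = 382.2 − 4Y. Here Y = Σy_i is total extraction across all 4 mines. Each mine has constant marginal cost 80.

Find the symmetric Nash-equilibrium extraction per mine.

15.11

A representative mine's profit is π_i = y_i(382.2 − 4Y) − 80y_i, with Y = y_i + Σ_{j≠i} y_j.
First-order condition: 302.2 − 8y_i − 4Σ_{j≠i} y_j = 0.
In a symmetric equilibrium every mine chooses the same y, so Σ_{j≠i} y_j = 3y. The condition becomes 302.2 − 20y = 0, giving y = 302.2/20 = 15.11.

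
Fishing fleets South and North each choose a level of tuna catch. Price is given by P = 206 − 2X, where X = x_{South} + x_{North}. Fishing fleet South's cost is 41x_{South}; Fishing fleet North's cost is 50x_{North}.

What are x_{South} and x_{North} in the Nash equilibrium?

29, 24.5

Fishing fleet South's profit: π = x_{South}(206 − 2(x_{South} + x_{North})) − 41x_{South}.
∂π/∂x_{South} = 165 − 4x_{South} − 2x_{North} = 0, so x_{South} = 41.25 − 0.5x_{North}.
By the same steps for North: x_{North} = 39 − 0.5x_{South}.
Solving the two reaction functions simultaneously: (1 − (−0.5)(−0.5))x_{South} = 41.25 − 0.5·39, so 0.75x_{South} = 21.75 and x_{South} = 29.
Then x_{North} = 39 − 0.5·29 = 24.5.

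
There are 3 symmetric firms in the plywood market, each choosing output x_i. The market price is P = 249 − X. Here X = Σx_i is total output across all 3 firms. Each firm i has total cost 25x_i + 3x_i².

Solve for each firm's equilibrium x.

A representative firm's profit is π_i = x_i(249 − X) − 25x_i − 3x_i², with X = x_i + Σ_{j≠i} x_j.
First-order condition: 224 − 8x_i − Σ_{j≠i} x_j = 0.
Imposing symmetry (x_j = x for all j) turns Σ_{j≠i} x_j into 2x, so 224 = 10x and x = 22.4.

22.4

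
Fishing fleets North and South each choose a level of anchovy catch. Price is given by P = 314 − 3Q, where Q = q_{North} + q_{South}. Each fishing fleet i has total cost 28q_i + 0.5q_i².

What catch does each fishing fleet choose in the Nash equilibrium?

28.6

Fishing fleet North's profit: π = q_{North}(314 − 3(q_{North} + q_{South})) − 28q_{North} − 0.5q_{North}².
∂π/∂q_{North} = 286 − 7q_{North} − 3q_{South} = 0, so q_{North} = 286/7 − (3/7)q_{South}.
The game is symmetric, so in equilibrium q_{South} = q_{North}: the reaction function gives (10/7)q_{North} = 286/7, hence q_{North} = 28.6.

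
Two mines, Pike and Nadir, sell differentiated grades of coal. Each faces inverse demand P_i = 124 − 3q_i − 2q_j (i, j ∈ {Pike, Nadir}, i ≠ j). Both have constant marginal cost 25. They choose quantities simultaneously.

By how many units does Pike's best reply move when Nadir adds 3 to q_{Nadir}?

-1

Mine Pike's profit: π = q_{Pike}(124 − 3q_{Pike} − 2q_{Nadir}) − 25q_{Pike}.
∂π/∂q_{Pike} = 99 − 6q_{Pike} − 2q_{Nadir} = 0 ⇒ q_{Pike} = 16.5 − (1/3)q_{Nadir}.
The reaction-function slope is −1/3, so a 3-unit rise in q_{Nadir} moves q_{Pike} by −1/3 × 3 = −1. Pike's best response falls — the actions are strategic substitutes.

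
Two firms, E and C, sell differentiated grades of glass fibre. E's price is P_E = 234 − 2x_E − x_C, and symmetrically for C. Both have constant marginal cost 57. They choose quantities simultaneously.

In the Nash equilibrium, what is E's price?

Firm E's profit: π = x_E(234 − 2x_E − x_C) − 57x_E.
∂π/∂x_E = 177 − 4x_E − x_C = 0 ⇒ x_E = 44.25 − 0.25x_C.
By symmetry x_C = x_E; substituting into the reaction function, 1.25x_E = 44.25 and x_E = 35.4.
P_E = 234 − 2·35.4 − 35.4 = 127.8.

127.8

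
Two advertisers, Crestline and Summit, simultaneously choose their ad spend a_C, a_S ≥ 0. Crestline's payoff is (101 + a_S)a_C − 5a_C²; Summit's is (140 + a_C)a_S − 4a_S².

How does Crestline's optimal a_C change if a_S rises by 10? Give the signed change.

1

Expanding Crestline's payoff: 101a_C + a_Sa_C − 5a_C².
∂π/∂a_C = 101 + a_S − 10a_C = 0, so a_C = 10.1 + 0.1a_S.
The reaction-function slope is 0.1, so a 10-unit rise in a_S moves a_C by 0.1 × 10 = 1. Crestline's best response rises — the actions are strategic complements.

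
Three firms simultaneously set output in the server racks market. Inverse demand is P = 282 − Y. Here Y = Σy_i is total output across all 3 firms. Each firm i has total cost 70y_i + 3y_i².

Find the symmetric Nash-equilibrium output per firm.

A representative firm's profit is π_i = y_i(282 − Y) − 70y_i − 3y_i², with Y = y_i + Σ_{j≠i} y_j.
First-order condition: 212 − 8y_i − Σ_{j≠i} y_j = 0.
In a symmetric equilibrium every firm chooses the same y, so Σ_{j≠i} y_j = 2y. The condition becomes 212 − 10y = 0, giving y = 212/10 = 21.2.

21.2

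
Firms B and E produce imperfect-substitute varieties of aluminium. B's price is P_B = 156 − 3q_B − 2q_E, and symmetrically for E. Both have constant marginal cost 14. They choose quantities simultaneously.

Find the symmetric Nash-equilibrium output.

17.75

Firm B's profit: π = q_B(156 − 3q_B − 2q_E) − 14q_B.
∂π/∂q_B = 142 − 6q_B − 2q_E = 0 ⇒ q_B = 71/3 − (1/3)q_E.
The game is symmetric, so in equilibrium q_E = q_B: the reaction function gives (4/3)q_B = 71/3, hence q_B = 17.75.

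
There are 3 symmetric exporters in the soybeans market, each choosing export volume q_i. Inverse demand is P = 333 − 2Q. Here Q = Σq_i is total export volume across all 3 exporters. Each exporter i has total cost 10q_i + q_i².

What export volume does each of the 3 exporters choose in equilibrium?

32.3

A representative exporter's profit is π_i = q_i(333 − 2Q) − 10q_i − q_i², with Q = q_i + Σ_{j≠i} q_j.
First-order condition: 323 − 6q_i − 2Σ_{j≠i} q_j = 0.
In a symmetric equilibrium every exporter chooses the same q, so Σ_{j≠i} q_j = 2q. The condition becomes 323 − 10q = 0, giving q = 323/10 = 32.3.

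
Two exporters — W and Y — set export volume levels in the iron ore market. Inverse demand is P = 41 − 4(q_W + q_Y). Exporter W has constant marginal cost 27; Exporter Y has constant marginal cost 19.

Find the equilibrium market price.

Exporter W's profit: π = q_W(41 − 4(q_W + q_Y)) − 27q_W.
∂π/∂q_W = 14 − 8q_W − 4q_Y = 0, so q_W = 1.75 − 0.5q_Y.
By the same steps for Y: q_Y = 2.75 − 0.5q_W.
Substituting the second reaction function into the first: q_W = 1.75 − 0.5(2.75 − 0.5q_W), which gives 0.75q_W = 0.375 ⇒ q_W = 0.5.
Then q_Y = 2.75 − 0.5·0.5 = 2.5.
Equilibrium price: P = 41 − 4·3 = 29.

29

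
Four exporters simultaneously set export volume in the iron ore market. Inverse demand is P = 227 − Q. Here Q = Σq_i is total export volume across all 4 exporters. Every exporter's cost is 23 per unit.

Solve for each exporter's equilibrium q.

40.8

A representative exporter's profit is π_i = q_i(227 − Q) − 23q_i, with Q = q_i + Σ_{j≠i} q_j.
First-order condition: 204 − 2q_i − Σ_{j≠i} q_j = 0.
Imposing symmetry (q_j = q for all j) turns Σ_{j≠i} q_j into 3q, so 204 = 5q and q = 40.8.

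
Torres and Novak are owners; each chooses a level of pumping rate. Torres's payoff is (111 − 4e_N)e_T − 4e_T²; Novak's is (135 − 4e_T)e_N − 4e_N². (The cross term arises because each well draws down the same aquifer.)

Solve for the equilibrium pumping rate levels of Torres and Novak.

Expanding Torres's payoff: 111e_T − 4e_Ne_T − 4e_T².
∂π/∂e_T = 111 − 4e_N − 8e_T = 0, so e_T = 13.875 − 0.5e_N.
Likewise for Novak: e_N = 16.875 − 0.5e_T.
Substituting the second reaction function into the first: e_T = 13.875 − 0.5(16.875 − 0.5e_T), which gives 0.75e_T = 5.4375 ⇒ e_T = 7.25.
Then e_N = 16.875 − 0.5·7.25 = 13.25.

7.25, 13.25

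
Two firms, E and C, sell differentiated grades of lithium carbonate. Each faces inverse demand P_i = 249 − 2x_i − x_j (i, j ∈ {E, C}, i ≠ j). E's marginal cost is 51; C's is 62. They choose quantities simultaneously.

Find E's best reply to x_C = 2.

49

Firm E's profit: π = x_E(249 − 2x_E − x_C) − 51x_E.
∂π/∂x_E = 198 − 4x_E − x_C = 0 ⇒ x_E = 49.5 − 0.25x_C.
At x_C = 2: x_E = 49.5 − 0.25·2 = 49.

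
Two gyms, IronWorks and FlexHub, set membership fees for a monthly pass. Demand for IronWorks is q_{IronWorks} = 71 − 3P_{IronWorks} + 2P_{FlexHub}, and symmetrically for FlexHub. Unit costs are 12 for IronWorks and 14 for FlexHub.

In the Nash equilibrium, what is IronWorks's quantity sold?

IronWorks's profit: π = (P_{IronWorks} − 12)(71 − 3P_{IronWorks} + 2P_{FlexHub}).
∂π/∂P_{IronWorks} = 107 − 6P_{IronWorks} + 2P_{FlexHub} = 0 ⇒ P_{IronWorks} = 107/6 + (1/3)P_{FlexHub}.
Similarly P_{FlexHub} = 113/6 + (1/3)P_{IronWorks}.
Substituting the second reaction function into the first: P_{IronWorks} = 107/6 + (1/3)(113/6 + (1/3)P_{IronWorks}), which gives (8/9)P_{IronWorks} = 217/9 ⇒ P_{IronWorks} = 27.125.
Then P_{FlexHub} = 113/6 + (1/3)·27.125 = 27.875.
q_{IronWorks} = 71 − 3·27.125 + 2·27.875 = 45.375.

45.375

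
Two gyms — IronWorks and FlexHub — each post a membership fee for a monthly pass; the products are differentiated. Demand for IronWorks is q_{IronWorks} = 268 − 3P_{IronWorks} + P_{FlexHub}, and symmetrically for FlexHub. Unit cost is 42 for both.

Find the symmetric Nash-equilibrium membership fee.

78.8

IronWorks's profit: π = (P_{IronWorks} − 42)(268 − 3P_{IronWorks} + P_{FlexHub}).
∂π/∂P_{IronWorks} = 394 − 6P_{IronWorks} + P_{FlexHub} = 0 ⇒ P_{IronWorks} = 197/3 + (1/6)P_{FlexHub}.
The game is symmetric, so in equilibrium P_{FlexHub} = P_{IronWorks}: the reaction function gives (5/6)P_{IronWorks} = 197/3, hence P_{IronWorks} = 78.8.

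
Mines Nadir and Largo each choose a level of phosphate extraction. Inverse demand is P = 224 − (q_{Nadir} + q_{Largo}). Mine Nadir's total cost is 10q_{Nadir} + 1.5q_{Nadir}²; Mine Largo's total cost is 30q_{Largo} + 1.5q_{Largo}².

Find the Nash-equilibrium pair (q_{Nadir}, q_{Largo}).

36.5, 31.5

Mine Nadir's profit: π = q_{Nadir}(224 − (q_{Nadir} + q_{Largo})) − 10q_{Nadir} − 1.5q_{Nadir}².
∂π/∂q_{Nadir} = 214 − 5q_{Nadir} − q_{Largo} = 0, so q_{Nadir} = 42.8 − 0.2q_{Largo}.
By the same steps for Largo: q_{Largo} = 38.8 − 0.2q_{Nadir}.
Solving the two reaction functions simultaneously: (1 − (−0.2)(−0.2))q_{Nadir} = 42.8 − 0.2·38.8, so 0.96q_{Nadir} = 35.04 and q_{Nadir} = 36.5.
Then q_{Largo} = 38.8 − 0.2·36.5 = 31.5.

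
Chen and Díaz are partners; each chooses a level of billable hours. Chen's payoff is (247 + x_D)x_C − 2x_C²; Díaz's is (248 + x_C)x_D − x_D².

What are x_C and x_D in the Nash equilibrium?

106, 177

Expanding Chen's payoff: 247x_C + x_Dx_C − 2x_C².
∂π/∂x_C = 247 + x_D − 4x_C = 0, so x_C = 61.75 + 0.25x_D.
Likewise for Díaz: x_D = 124 + 0.5x_C.
Solving the two reaction functions simultaneously: (1 − (0.25)(0.5))x_C = 61.75 + 0.25·124, so 0.875x_C = 92.75 and x_C = 106.
Then x_D = 124 + 0.5·106 = 177.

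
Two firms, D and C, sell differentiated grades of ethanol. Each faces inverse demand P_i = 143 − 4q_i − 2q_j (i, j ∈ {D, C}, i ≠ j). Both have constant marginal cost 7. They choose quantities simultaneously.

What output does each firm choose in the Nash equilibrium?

Firm D's profit: π = q_D(143 − 4q_D − 2q_C) − 7q_D.
∂π/∂q_D = 136 − 8q_D − 2q_C = 0 ⇒ q_D = 17 − 0.25q_C.
The game is symmetric, so in equilibrium q_C = q_D: the reaction function gives 1.25q_D = 17, hence q_D = 13.6.

13.6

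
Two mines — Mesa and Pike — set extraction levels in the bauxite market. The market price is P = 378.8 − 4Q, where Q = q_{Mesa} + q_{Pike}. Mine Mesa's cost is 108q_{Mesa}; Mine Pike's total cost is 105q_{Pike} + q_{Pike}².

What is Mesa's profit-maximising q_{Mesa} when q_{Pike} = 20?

23.85

Mine Mesa's profit: π = q_{Mesa}(378.8 − 4(q_{Mesa} + q_{Pike})) − 108q_{Mesa}.
∂π/∂q_{Mesa} = 270.8 − 8q_{Mesa} − 4q_{Pike} = 0, so q_{Mesa} = 33.85 − 0.5q_{Pike}.
At q_{Pike} = 20: q_{Mesa} = 33.85 − 0.5·20 = 23.85.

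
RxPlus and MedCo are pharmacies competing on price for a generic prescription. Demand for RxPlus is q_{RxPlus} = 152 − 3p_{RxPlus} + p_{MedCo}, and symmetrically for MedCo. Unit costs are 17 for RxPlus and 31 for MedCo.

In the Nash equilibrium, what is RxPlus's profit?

1845.12

RxPlus's profit: π = (p_{RxPlus} − 17)(152 − 3p_{RxPlus} + p_{MedCo}).
∂π/∂p_{RxPlus} = 203 − 6p_{RxPlus} + p_{MedCo} = 0 ⇒ p_{RxPlus} = 203/6 + (1/6)p_{MedCo}.
Similarly p_{MedCo} = 245/6 + (1/6)p_{RxPlus}.
Plugging p_{MedCo} into RxPlus's best response: p_{RxPlus} = 203/6 + (1/6)(245/6 + (1/6)p_{RxPlus}) ⇒ (35/36)p_{RxPlus} = 1463/36, so p_{RxPlus} = 41.8.
Then p_{MedCo} = 245/6 + (1/6)·41.8 = 47.8.
q_{RxPlus} = 152 − 3·41.8 + 47.8 = 74.4.
Profit = (41.8 − 17)·74.4 = 1845.12.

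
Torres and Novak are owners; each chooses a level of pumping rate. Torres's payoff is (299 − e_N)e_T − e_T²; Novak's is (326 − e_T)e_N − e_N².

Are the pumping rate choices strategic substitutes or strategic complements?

Expanding Torres's payoff: 299e_T − e_Ne_T − e_T².
∂π/∂e_T = 299 − e_N − 2e_T = 0, so e_T = 149.5 − 0.5e_N.
The best-response slope de_T/de_N = −0.5 < 0: the reaction function is downward-sloping, so the choices are strategic substitutes.

strategic substitutes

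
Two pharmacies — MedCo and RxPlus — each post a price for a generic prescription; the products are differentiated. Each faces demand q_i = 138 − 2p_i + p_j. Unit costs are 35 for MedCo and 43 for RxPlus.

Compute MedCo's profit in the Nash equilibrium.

MedCo's profit: π = (p_{MedCo} − 35)(138 − 2p_{MedCo} + p_{RxPlus}).
∂π/∂p_{MedCo} = 208 − 4p_{MedCo} + p_{RxPlus} = 0 ⇒ p_{MedCo} = 52 + 0.25p_{RxPlus}.
Similarly p_{RxPlus} = 56 + 0.25p_{MedCo}.
Substituting the second reaction function into the first: p_{MedCo} = 52 + 0.25(56 + 0.25p_{MedCo}), which gives 0.9375p_{MedCo} = 66 ⇒ p_{MedCo} = 70.4.
Then p_{RxPlus} = 56 + 0.25·70.4 = 73.6.
q_{MedCo} = 138 − 2·70.4 + 73.6 = 70.8.
Profit = (70.4 − 35)·70.8 = 2506.32.

2506.32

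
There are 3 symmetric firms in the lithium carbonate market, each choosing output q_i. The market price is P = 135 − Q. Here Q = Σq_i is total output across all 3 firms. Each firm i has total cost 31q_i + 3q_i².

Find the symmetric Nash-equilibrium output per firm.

10.4

A representative firm's profit is π_i = q_i(135 − Q) − 31q_i − 3q_i², with Q = q_i + Σ_{j≠i} q_j.
First-order condition: 104 − 8q_i − Σ_{j≠i} q_j = 0.
Imposing symmetry (q_j = q for all j) turns Σ_{j≠i} q_j into 2q, so 104 = 10q and q = 10.4.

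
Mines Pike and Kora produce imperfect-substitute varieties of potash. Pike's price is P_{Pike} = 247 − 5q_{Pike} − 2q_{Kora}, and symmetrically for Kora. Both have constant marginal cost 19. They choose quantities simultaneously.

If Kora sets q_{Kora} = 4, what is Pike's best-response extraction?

Mine Pike's profit: π = q_{Pike}(247 − 5q_{Pike} − 2q_{Kora}) − 19q_{Pike}.
∂π/∂q_{Pike} = 228 − 10q_{Pike} − 2q_{Kora} = 0 ⇒ q_{Pike} = 22.8 − 0.2q_{Kora}.
At q_{Kora} = 4: q_{Pike} = 22.8 − 0.2·4 = 22.

22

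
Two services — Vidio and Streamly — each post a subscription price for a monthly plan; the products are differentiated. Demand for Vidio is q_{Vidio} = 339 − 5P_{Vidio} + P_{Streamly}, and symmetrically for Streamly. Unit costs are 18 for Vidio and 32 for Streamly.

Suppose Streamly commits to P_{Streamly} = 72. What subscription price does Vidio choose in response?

50.1

Vidio's profit: π = (P_{Vidio} − 18)(339 − 5P_{Vidio} + P_{Streamly}).
∂π/∂P_{Vidio} = 429 − 10P_{Vidio} + P_{Streamly} = 0 ⇒ P_{Vidio} = 42.9 + 0.1P_{Streamly}.
At P_{Streamly} = 72: P_{Vidio} = 42.9 + 0.1·72 = 50.1.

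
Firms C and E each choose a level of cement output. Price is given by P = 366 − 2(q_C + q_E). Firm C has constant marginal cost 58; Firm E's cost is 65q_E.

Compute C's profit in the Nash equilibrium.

Firm C's profit: π = q_C(366 − 2(q_C + q_E)) − 58q_C.
∂π/∂q_C = 308 − 4q_C − 2q_E = 0, so q_C = 77 − 0.5q_E.
By the same steps for E: q_E = 75.25 − 0.5q_C.
Solving the two reaction functions simultaneously: (1 − (−0.5)(−0.5))q_C = 77 − 0.5·75.25, so 0.75q_C = 39.375 and q_C = 52.5.
Then q_E = 75.25 − 0.5·52.5 = 49.
Price P = 366 − 2·101.5 = 163.
C's profit: (163 − 58)·52.5 = 5512.5.

5512.5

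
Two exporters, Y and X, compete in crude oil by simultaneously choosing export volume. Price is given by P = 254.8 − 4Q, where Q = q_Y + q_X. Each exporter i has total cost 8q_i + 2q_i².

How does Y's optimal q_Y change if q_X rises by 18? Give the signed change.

Exporter Y's profit: π = q_Y(254.8 − 4(q_Y + q_X)) − 8q_Y − 2q_Y².
∂π/∂q_Y = 246.8 − 12q_Y − 4q_X = 0, so q_Y = 617/30 − (1/3)q_X.
The reaction-function slope is −1/3, so an 18-unit rise in q_X moves q_Y by −1/3 × 18 = −6. Y's best response falls — the actions are strategic substitutes.

-6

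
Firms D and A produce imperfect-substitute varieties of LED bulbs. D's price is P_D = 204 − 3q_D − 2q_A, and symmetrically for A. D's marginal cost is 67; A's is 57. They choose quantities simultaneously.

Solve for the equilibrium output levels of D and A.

16.5, 19

Firm D's profit: π = q_D(204 − 3q_D − 2q_A) − 67q_D.
∂π/∂q_D = 137 − 6q_D − 2q_A = 0 ⇒ q_D = 137/6 − (1/3)q_A.
Similarly q_A = 24.5 − (1/3)q_D.
Solving the two reaction functions simultaneously: (1 − (−1/3)(−1/3))q_D = 137/6 − (1/3)·24.5, so (8/9)q_D = 44/3 and q_D = 16.5.
Then q_A = 24.5 − (1/3)·16.5 = 19.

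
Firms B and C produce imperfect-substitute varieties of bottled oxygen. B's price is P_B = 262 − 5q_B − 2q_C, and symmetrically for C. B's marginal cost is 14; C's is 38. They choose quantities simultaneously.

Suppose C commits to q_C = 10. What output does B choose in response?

Firm B's profit: π = q_B(262 − 5q_B − 2q_C) − 14q_B.
∂π/∂q_B = 248 − 10q_B − 2q_C = 0 ⇒ q_B = 24.8 − 0.2q_C.
At q_C = 10: q_B = 24.8 − 0.2·10 = 22.8.

22.8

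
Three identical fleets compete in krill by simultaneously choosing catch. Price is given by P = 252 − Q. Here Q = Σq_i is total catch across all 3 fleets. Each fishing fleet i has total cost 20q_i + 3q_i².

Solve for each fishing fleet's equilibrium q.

23.2

A representative fishing fleet's profit is π_i = q_i(252 − Q) − 20q_i − 3q_i², with Q = q_i + Σ_{j≠i} q_j.
First-order condition: 232 − 8q_i − Σ_{j≠i} q_j = 0.
In a symmetric equilibrium every fishing fleet chooses the same q, so Σ_{j≠i} q_j = 2q. The condition becomes 232 − 10q = 0, giving q = 232/10 = 23.2.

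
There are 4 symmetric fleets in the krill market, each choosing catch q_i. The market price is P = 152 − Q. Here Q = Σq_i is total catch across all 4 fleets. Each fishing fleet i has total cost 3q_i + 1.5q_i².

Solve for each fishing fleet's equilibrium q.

18.625

A representative fishing fleet's profit is π_i = q_i(152 − Q) − 3q_i − 1.5q_i², with Q = q_i + Σ_{j≠i} q_j.
First-order condition: 149 − 5q_i − Σ_{j≠i} q_j = 0.
With identical fishing fleets, set every q_j = q: then 149 − 5q − 3q = 0, i.e. q = 149/8 = 18.625.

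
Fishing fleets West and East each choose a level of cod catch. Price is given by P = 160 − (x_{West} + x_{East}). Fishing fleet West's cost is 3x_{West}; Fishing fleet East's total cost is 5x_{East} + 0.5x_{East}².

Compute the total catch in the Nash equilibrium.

Fishing fleet West's profit: π = x_{West}(160 − (x_{West} + x_{East})) − 3x_{West}.
∂π/∂x_{West} = 157 − 2x_{West} − x_{East} = 0, so x_{West} = 78.5 − 0.5x_{East}.
For East: ∂π/∂x_{East} = 155 − 3x_{East} − x_{West} = 0 ⇒ x_{East} = 155/3 − (1/3)x_{West}.
Solving the two reaction functions simultaneously: (1 − (−0.5)(−1/3))x_{West} = 78.5 − 0.5·(155/3), so (5/6)x_{West} = 158/3 and x_{West} = 63.2.
Then x_{East} = 155/3 − (1/3)·63.2 = 30.6.
Total catch: 63.2 + 30.6 = 93.8.

93.8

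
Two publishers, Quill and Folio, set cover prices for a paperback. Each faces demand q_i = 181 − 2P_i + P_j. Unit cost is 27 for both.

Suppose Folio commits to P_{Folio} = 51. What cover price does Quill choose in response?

71.5

Quill's profit: π = (P_{Quill} − 27)(181 − 2P_{Quill} + P_{Folio}).
∂π/∂P_{Quill} = 235 − 4P_{Quill} + P_{Folio} = 0 ⇒ P_{Quill} = 58.75 + 0.25P_{Folio}.
At P_{Folio} = 51: P_{Quill} = 58.75 + 0.25·51 = 71.5.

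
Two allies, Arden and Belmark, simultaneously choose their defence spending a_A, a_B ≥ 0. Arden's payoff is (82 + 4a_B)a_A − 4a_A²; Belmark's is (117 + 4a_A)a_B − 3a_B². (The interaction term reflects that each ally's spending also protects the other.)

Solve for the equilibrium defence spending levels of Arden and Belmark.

Expanding Arden's payoff: 82a_A + 4a_Ba_A − 4a_A².
∂π/∂a_A = 82 + 4a_B − 8a_A = 0, so a_A = 10.25 + 0.5a_B.
Likewise for Belmark: a_B = 19.5 + (2/3)a_A.
Plugging a_B into Arden's best response: a_A = 10.25 + 0.5(19.5 + (2/3)a_A) ⇒ (2/3)a_A = 20, so a_A = 30.
Then a_B = 19.5 + (2/3)·30 = 39.5.

30, 39.5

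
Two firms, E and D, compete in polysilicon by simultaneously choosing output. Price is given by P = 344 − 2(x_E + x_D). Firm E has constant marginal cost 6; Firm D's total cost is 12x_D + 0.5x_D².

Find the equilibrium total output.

Firm E's profit: π = x_E(344 − 2(x_E + x_D)) − 6x_E.
∂π/∂x_E = 338 − 4x_E − 2x_D = 0, so x_E = 84.5 − 0.5x_D.
For D: ∂π/∂x_D = 332 − 5x_D − 2x_E = 0 ⇒ x_D = 66.4 − 0.4x_E.
Substituting the second reaction function into the first: x_E = 84.5 − 0.5(66.4 − 0.4x_E), which gives 0.8x_E = 51.3 ⇒ x_E = 64.125.
Then x_D = 66.4 − 0.4·64.125 = 40.75.
Total output: 64.125 + 40.75 = 104.875.

104.875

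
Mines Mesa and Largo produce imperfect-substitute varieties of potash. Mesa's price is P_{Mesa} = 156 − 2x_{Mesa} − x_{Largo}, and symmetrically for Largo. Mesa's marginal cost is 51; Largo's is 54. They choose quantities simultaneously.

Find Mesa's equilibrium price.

Mine Mesa's profit: π = x_{Mesa}(156 − 2x_{Mesa} − x_{Largo}) − 51x_{Mesa}.
∂π/∂x_{Mesa} = 105 − 4x_{Mesa} − x_{Largo} = 0 ⇒ x_{Mesa} = 26.25 − 0.25x_{Largo}.
Similarly x_{Largo} = 25.5 − 0.25x_{Mesa}.
Solving the two reaction functions simultaneously: (1 − (−0.25)(−0.25))x_{Mesa} = 26.25 − 0.25·25.5, so 0.9375x_{Mesa} = 19.875 and x_{Mesa} = 21.2.
Then x_{Largo} = 25.5 − 0.25·21.2 = 20.2.
P_{Mesa} = 156 − 2·21.2 − 20.2 = 93.4.

93.4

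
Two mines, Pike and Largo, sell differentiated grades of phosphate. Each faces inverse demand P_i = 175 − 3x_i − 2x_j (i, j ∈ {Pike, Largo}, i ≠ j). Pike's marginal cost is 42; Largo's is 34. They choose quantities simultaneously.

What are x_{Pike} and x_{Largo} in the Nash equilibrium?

16.125, 18.125

Mine Pike's profit: π = x_{Pike}(175 − 3x_{Pike} − 2x_{Largo}) − 42x_{Pike}.
∂π/∂x_{Pike} = 133 − 6x_{Pike} − 2x_{Largo} = 0 ⇒ x_{Pike} = 133/6 − (1/3)x_{Largo}.
Similarly x_{Largo} = 23.5 − (1/3)x_{Pike}.
Substituting the second reaction function into the first: x_{Pike} = 133/6 − (1/3)(23.5 − (1/3)x_{Pike}), which gives (8/9)x_{Pike} = 43/3 ⇒ x_{Pike} = 16.125.
Then x_{Largo} = 23.5 − (1/3)·16.125 = 18.125.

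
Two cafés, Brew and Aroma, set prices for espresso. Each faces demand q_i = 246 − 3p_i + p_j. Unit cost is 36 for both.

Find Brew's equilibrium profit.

Brew's profit: π = (p_{Brew} − 36)(246 − 3p_{Brew} + p_{Aroma}).
∂π/∂p_{Brew} = 354 − 6p_{Brew} + p_{Aroma} = 0 ⇒ p_{Brew} = 59 + (1/6)p_{Aroma}.
The game is symmetric, so in equilibrium p_{Aroma} = p_{Brew}: the reaction function gives (5/6)p_{Brew} = 59, hence p_{Brew} = 70.8.
q_{Brew} = 246 − 3·70.8 + 70.8 = 104.4.
Profit = (70.8 − 36)·104.4 = 3633.12.

3633.12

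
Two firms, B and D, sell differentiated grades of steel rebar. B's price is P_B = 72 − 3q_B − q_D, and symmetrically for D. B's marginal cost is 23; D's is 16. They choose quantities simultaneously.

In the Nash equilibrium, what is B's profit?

138.72

Firm B's profit: π = q_B(72 − 3q_B − q_D) − 23q_B.
∂π/∂q_B = 49 − 6q_B − q_D = 0 ⇒ q_B = 49/6 − (1/6)q_D.
Similarly q_D = 28/3 − (1/6)q_B.
Substituting the second reaction function into the first: q_B = 49/6 − (1/6)(28/3 − (1/6)q_B), which gives (35/36)q_B = 119/18 ⇒ q_B = 6.8.
Then q_D = 28/3 − (1/6)·6.8 = 8.2.
P_B = 72 − 3·6.8 − 8.2 = 43.4.
Profit = (43.4 − 23)·6.8 = 138.72.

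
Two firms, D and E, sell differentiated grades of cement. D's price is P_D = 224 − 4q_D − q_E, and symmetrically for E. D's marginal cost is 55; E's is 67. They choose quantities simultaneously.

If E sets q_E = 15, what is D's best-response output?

19.25

Firm D's profit: π = q_D(224 − 4q_D − q_E) − 55q_D.
∂π/∂q_D = 169 − 8q_D − q_E = 0 ⇒ q_D = 21.125 − 0.125q_E.
At q_E = 15: q_D = 21.125 − 0.125·15 = 19.25.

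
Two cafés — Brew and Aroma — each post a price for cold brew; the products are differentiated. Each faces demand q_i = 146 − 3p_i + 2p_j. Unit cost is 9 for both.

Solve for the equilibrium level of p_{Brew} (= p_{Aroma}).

43.25

Brew's profit: π = (p_{Brew} − 9)(146 − 3p_{Brew} + 2p_{Aroma}).
∂π/∂p_{Brew} = 173 − 6p_{Brew} + 2p_{Aroma} = 0 ⇒ p_{Brew} = 173/6 + (1/3)p_{Aroma}.
By symmetry p_{Aroma} = p_{Brew}; substituting into the reaction function, (2/3)p_{Brew} = 173/6 and p_{Brew} = 43.25.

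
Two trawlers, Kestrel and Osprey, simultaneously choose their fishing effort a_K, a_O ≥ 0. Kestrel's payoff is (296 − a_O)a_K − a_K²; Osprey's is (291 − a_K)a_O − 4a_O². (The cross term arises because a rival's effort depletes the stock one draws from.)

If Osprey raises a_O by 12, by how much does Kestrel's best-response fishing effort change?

-6

Expanding Kestrel's payoff: 296a_K − a_Oa_K − a_K².
∂π/∂a_K = 296 − a_O − 2a_K = 0, so a_K = 148 − 0.5a_O.
The reaction-function slope is −0.5, so a 12-unit rise in a_O moves a_K by −0.5 × 12 = −6. Kestrel's best response falls — the actions are strategic substitutes.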